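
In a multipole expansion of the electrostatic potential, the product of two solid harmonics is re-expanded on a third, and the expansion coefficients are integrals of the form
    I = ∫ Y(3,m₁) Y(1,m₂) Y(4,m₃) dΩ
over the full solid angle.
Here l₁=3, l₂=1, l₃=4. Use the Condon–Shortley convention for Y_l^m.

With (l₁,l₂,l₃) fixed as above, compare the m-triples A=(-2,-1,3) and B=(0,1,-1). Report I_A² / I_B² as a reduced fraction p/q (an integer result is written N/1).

21/10

Shared (l₁,l₂,l₃)=(3,1,4): N and (l;000)² cancel in I_A²/I_B².
A: Δ = 0!·6!·2!/9! = 1/252; Racah Σ t=0..0: t=0:+1/240 = 1/240; ⇒ 3j(3 1 4; -2 -1 3)² = 1/12, sgn -1
B: Δ = 0!·6!·2!/9! = 1/252; Racah Σ t=0..0: t=0:+1/72 = 1/72; ⇒ 3j(3 1 4; 0 1 -1)² = 5/126, sgn -1
I_A²/I_B² = (1/12)/(5/126) = 21/10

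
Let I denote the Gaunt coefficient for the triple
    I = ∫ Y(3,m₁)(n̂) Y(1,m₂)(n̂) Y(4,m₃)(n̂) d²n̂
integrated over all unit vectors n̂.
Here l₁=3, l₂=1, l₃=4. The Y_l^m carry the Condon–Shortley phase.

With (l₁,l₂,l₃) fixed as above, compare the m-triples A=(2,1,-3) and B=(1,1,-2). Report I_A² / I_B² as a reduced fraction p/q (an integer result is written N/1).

l's match ⇒ only the (l;m) 3-j factors differ between A and B.
A: triangle coeff Δ(3,1,4) = 1/252; Σ_t [0,0]: t=0:+1/240 = 1/240; (3j)²=1/12 [(3 1 4; 2 1 -3)], sign=-1
B: triangle coeff Δ(3,1,4) = 1/252; Σ_t [0,0]: t=0:+1/96 = 1/96; (3j)²=5/84 [(3 1 4; 1 1 -2)], sign=+1
I_A²/I_B² = (1/12)/(5/84) = 7/5

7/5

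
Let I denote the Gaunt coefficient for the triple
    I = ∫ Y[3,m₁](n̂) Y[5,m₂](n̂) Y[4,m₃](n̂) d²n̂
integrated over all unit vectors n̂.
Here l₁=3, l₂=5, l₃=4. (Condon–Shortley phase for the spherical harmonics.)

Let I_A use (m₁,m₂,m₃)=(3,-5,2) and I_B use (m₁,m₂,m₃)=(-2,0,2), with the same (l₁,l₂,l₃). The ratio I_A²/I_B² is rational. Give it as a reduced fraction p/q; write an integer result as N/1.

21/32

Shared (l₁,l₂,l₃)=(3,5,4): N and (l;000)² cancel in I_A²/I_B².
A: Δ = 4!·2!·6!/13! = 1/180180; Racah Σ t=0..0: t=0:+1/34560 = 1/34560; ⇒ 3j(3 5 4; 3 -5 2)² = 5/286, sgn +1
B: Δ = 4!·2!·6!/13! = 1/180180; Racah Σ t=3..4: t=3:−1/576 t=4:+1/2880 = -1/720; ⇒ 3j(3 5 4; -2 0 2)² = 80/3003, sgn -1
I_A²/I_B² = (5/286)/(80/3003) = 21/32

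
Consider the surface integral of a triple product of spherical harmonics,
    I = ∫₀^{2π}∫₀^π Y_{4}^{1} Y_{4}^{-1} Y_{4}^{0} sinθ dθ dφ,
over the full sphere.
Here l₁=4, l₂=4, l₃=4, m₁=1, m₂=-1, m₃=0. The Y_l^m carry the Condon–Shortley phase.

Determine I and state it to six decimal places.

m-sum 0 ✓  L=12 even ✓  0≤4≤8 ✓
Π(2lᵢ+1) = 9×9×9 = 729
triangle coeff Δ(4,4,4) = 1/450450
Σ_t [0,4]: t=0:+1/13824 t=1:−1/216 t=2:+1/64 t=3:−1/216 t=4:+1/13824 = 5/768
(3j)²=18/1001 [(4 4 4; 0 0 0)], sign=+1
Σ_t [0,3]: t=0:+1/864 t=1:−1/96 t=2:+1/144 t=3:−1/3456 = -1/384
(3j)²=9/2002 [(4 4 4; 1 -1 0)], sign=-1
⇒ 4πI² = 59049/1002001
I = (-1)√(59049/1002001/(4π)) = -0.06848055

-0.068481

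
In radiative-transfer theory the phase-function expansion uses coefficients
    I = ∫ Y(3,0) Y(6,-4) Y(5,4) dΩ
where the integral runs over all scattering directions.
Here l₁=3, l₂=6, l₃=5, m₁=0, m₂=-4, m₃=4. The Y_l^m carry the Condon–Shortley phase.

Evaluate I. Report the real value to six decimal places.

m-sum 0 ✓  L=14 even ✓  3≤5≤9 ✓
Π(2lᵢ+1) = 7×13×11 = 1001
triangle coeff Δ(3,6,5) = 1/675675
Σ_t [1,3]: t=1:−1/8640 t=2:+1/2304 t=3:−1/8640 = 7/34560
(3j)²=7/429 [(3 6 5; 0 0 0)], sign=-1
Σ_t [1,2]: t=1:−1/60480 t=2:+1/161280 = -1/96768
(3j)²=15/1001 [(3 6 5; 0 -4 4)], sign=+1
⇒ 4πI² = 35/143
I = (-1)√(35/143/(4π)) = -0.13956004

-0.139560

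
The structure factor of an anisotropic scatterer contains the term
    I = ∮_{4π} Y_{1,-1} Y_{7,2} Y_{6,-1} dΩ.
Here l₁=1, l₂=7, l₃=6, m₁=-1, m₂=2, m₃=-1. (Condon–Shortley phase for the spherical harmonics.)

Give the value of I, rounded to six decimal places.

0.209937

Rules hold: Σm=0, L=14 even, 6≤6≤8.
N = 3·15·13 = 585
Δ = 2!·0!·12!/15! = 1/1365
Racah Σ t=1..1: t=1:−1/518400 = -1/518400
⇒ 3j(1 7 6; 0 0 0)² = 7/195, sgn -1
Racah Σ t=2..2: t=2:+1/1209600 = 1/1209600
⇒ 3j(1 7 6; -1 2 -1)² = 12/455, sgn -1
4πI² = N·(3j₀)²·(3jₘ)² = 36/65
I = +1·√(0.553846/4π) = 0.20993732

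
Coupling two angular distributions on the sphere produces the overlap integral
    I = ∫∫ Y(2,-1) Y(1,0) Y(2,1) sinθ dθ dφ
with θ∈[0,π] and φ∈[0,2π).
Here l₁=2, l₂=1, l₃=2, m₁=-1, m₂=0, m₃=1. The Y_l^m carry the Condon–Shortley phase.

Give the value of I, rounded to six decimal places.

0.000000

Σlᵢ=5 odd — θ-integrand is odd under cosθ→−cosθ; I=0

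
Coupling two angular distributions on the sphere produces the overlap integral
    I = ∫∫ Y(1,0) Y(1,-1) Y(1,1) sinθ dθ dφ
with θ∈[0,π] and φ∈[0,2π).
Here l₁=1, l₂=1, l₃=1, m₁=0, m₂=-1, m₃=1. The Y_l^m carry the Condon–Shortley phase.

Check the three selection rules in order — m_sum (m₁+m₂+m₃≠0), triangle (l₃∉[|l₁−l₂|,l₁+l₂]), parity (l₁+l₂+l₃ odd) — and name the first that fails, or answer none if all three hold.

parity

m₁+m₂+m₃ = 0 − 1 + 1 = 0  ✓
triangle: |1−1|=0 ≤ l₃=1 ≤ 1+1=2  ✓
parity: l₁+l₂+l₃ = 3 is odd  ✗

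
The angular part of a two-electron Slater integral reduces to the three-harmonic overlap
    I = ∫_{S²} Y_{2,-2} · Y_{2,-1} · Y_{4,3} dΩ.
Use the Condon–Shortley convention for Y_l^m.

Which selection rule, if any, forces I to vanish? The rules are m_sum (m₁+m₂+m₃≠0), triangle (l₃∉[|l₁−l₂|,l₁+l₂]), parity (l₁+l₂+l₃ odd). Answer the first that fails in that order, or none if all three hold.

m₁+m₂+m₃ = -2 − 1 + 3 = 0  ✓
triangle: |2−2|=0 ≤ l₃=4 ≤ 2+2=4  ✓
parity: l₁+l₂+l₃ = 8 is even  ✓

none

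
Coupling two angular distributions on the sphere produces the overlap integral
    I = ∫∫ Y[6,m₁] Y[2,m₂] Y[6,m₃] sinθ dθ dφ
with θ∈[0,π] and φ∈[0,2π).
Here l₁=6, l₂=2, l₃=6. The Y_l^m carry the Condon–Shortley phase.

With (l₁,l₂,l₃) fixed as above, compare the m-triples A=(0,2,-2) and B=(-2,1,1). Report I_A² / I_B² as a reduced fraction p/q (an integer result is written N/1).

Shared (l₁,l₂,l₃)=(6,2,6): N and (l;000)² cancel in I_A²/I_B².
A: Δ = 2!·10!·2!/15! = 1/90090; Racah Σ t=2..2: t=2:+1/69120 = 1/69120; ⇒ 3j(6 2 6; 0 2 -2)² = 4/143, sgn +1
B: Δ = 2!·10!·2!/15! = 1/90090; Racah Σ t=1..2: t=1:−1/60480 t=2:+1/34560 = 1/80640; ⇒ 3j(6 2 6; -2 1 1)² = 6/1001, sgn -1
I_A²/I_B² = (4/143)/(6/1001) = 14/3

14/3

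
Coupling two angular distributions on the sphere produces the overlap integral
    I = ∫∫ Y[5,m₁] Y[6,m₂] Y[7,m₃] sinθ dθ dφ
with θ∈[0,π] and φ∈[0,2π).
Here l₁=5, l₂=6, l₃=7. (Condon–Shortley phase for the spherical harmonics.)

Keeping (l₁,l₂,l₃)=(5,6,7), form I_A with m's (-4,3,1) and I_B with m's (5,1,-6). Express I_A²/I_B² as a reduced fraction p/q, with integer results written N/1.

Shared (l₁,l₂,l₃)=(5,6,7): N and (l;000)² cancel in I_A²/I_B².
A: Δ = 4!·6!·8!/19! = 1/174594420; Racah Σ t=3..4: t=3:−1/6220800 t=4:+1/2073600 = 1/3110400; ⇒ 3j(5 6 7; -4 3 1)² = 3136/230945, sgn +1
B: Δ = 4!·6!·8!/19! = 1/174594420; Racah Σ t=0..0: t=0:+1/87091200 = 1/87091200; ⇒ 3j(5 6 7; 5 1 -6)² = 10/969, sgn -1
I_A²/I_B² = (3136/230945)/(10/969) = 4704/3575

4704/3575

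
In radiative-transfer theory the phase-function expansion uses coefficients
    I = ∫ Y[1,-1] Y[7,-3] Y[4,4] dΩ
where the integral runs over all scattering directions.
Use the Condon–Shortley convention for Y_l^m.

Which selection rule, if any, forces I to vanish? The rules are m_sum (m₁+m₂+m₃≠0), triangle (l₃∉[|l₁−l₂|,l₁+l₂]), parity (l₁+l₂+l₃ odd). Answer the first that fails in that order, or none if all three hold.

triangle

m₁+m₂+m₃ = -1 − 3 + 4 = 0  ✓
triangle: |1−7|=6 ≤ l₃=4 ≤ 1+7=8  ✗
parity: l₁+l₂+l₃ = 12 is even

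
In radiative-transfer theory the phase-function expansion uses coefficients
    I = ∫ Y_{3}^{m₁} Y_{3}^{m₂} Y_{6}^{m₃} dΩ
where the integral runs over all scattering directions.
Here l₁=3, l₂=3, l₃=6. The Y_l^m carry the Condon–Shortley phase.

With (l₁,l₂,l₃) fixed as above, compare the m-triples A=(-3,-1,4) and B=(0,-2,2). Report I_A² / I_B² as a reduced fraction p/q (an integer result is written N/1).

Same 3,3,6: normalisation and zero-m 3j drop out of the ratio.
A: Δ: 0! 6! 6! / 13! → 1/12012; sum: t=0:+1/34560 = 1/34560; 3j²(3 3 6; -3 -1 4) = Δ·Π!·Σ² = 5/286  (sign +1)
B: Δ: 0! 6! 6! / 13! → 1/12012; sum: t=0:+1/4320 = 1/4320; 3j²(3 3 6; 0 -2 2) = Δ·Π!·Σ² = 8/429  (sign +1)
I_A²/I_B² = (5/286)/(8/429) = 15/16

15/16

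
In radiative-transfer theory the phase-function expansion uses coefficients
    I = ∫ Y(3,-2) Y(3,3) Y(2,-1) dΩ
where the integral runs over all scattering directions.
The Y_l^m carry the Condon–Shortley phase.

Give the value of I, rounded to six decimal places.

-0.210261

Checks pass: Σm=0; 8 even; l₃=2∈[0,6].
(2·3+1)(2·3+1)(2·2+1) = 245
Δ: 4! 2! 2! / 9! → 1/3780
sum: t=1:−1/24 t=2:+1/4 t=3:−1/24 = 1/6
3j²(3 3 2; 0 0 0) = Δ·Π!·Σ² = 4/105  (sign +1)
sum: t=4:+1/48 = 1/48
3j²(3 3 2; -2 3 -1) = Δ·Π!·Σ² = 5/84  (sign -1)
combine: 4πI² = 245·4/105·5/84 = 5/9
take √, sign -1: I = -0.21026104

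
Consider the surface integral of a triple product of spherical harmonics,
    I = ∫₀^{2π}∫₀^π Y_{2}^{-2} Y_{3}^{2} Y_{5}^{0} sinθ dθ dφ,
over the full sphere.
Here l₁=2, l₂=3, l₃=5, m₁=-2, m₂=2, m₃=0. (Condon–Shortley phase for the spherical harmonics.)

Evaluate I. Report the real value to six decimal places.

0.053579

m-sum 0 ✓  L=10 even ✓  1≤5≤5 ✓
Π(2lᵢ+1) = 5×7×11 = 385
triangle coeff Δ(2,3,5) = 1/2310
Σ_t [0,0]: t=0:+1/144 = 1/144
(3j)²=10/231 [(2 3 5; 0 0 0)], sign=-1
Σ_t [0,0]: t=0:+1/2880 = 1/2880
(3j)²=1/462 [(2 3 5; -2 2 0)], sign=-1
⇒ 4πI² = 25/693
I = (+1)√(25/693/(4π)) = 0.05357948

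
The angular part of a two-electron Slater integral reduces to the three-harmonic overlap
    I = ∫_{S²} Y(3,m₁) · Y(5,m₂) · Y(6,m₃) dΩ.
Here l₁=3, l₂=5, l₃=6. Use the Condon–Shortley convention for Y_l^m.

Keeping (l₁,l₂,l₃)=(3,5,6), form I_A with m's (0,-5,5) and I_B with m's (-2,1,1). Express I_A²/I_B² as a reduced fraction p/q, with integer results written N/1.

Shared (l₁,l₂,l₃)=(3,5,6): N and (l;000)² cancel in I_A²/I_B².
A: Δ = 2!·4!·8!/15! = 1/675675; Racah Σ t=0..0: t=0:+1/483840 = 1/483840; ⇒ 3j(3 5 6; 0 -5 5)² = 3/91, sgn -1
B: Δ = 2!·4!·8!/15! = 1/675675; Racah Σ t=1..2: t=1:−1/17280 t=2:+1/6912 = 1/11520; ⇒ 3j(3 5 6; -2 1 1)² = 2/143, sgn -1
I_A²/I_B² = (3/91)/(2/143) = 33/14

33/14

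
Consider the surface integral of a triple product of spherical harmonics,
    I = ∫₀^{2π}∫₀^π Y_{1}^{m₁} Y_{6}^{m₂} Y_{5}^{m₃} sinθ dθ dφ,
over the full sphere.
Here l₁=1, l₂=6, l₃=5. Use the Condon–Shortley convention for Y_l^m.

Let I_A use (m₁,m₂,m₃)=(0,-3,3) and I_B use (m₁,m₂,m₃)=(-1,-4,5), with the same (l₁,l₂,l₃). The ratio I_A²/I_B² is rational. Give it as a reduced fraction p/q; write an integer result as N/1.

l's match ⇒ only the (l;m) 3-j factors differ between A and B.
A: triangle coeff Δ(1,6,5) = 1/858; Σ_t [1,1]: t=1:−1/80640 = -1/80640; (3j)²=9/286 [(1 6 5; 0 -3 3)], sign=-1
B: triangle coeff Δ(1,6,5) = 1/858; Σ_t [2,2]: t=2:+1/7257600 = 1/7257600; (3j)²=1/858 [(1 6 5; -1 -4 5)], sign=+1
I_A²/I_B² = (9/286)/(1/858) = 27/1

27/1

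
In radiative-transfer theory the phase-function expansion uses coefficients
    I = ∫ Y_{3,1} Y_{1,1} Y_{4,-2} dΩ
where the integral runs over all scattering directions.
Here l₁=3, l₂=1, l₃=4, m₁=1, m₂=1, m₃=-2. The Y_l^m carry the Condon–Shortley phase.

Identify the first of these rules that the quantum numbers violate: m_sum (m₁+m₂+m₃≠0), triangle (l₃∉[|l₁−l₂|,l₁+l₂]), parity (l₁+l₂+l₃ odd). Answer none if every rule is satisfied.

none

azimuthal sum: 1 + 1 − 2 = 0  ✓
2 ≤ 4 ≤ 4 (triangle on l)  ✓
L = 3 + 1 + 4 = 8 (even)  ✓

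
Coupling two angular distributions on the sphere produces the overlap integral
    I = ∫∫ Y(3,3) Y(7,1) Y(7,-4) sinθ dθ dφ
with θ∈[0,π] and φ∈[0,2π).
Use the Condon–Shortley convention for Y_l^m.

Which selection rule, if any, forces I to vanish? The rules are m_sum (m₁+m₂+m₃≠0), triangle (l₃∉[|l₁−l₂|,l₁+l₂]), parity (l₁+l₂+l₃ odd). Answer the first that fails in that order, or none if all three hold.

parity

m₁+m₂+m₃ = 3 + 1 − 4 = 0  ✓
triangle: |3−7|=4 ≤ l₃=7 ≤ 3+7=10  ✓
parity: l₁+l₂+l₃ = 17 is odd  ✗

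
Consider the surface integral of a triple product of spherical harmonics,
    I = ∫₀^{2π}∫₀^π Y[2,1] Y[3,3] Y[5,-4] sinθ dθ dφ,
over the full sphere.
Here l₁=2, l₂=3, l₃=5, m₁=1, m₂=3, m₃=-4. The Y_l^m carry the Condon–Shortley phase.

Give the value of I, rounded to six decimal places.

0.219610

Checks pass: Σm=0; 10 even; l₃=5∈[1,5].
(2·2+1)(2·3+1)(2·5+1) = 385
Δ: 0! 4! 6! / 11! → 1/2310
sum: t=0:+1/144 = 1/144
3j²(2 3 5; 0 0 0) = Δ·Π!·Σ² = 10/231  (sign -1)
sum: t=0:+1/4320 = 1/4320
3j²(2 3 5; 1 3 -4) = Δ·Π!·Σ² = 2/55  (sign -1)
combine: 4πI² = 385·10/231·2/55 = 20/33
take √, sign +1: I = 0.21961050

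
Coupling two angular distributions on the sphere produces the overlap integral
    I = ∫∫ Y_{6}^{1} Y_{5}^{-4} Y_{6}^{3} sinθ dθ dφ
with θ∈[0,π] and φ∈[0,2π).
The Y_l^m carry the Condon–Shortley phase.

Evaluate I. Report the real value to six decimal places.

0.000000

l₁+l₂+l₃=17 is odd: 3j(l;000)=0 ⇒ I=0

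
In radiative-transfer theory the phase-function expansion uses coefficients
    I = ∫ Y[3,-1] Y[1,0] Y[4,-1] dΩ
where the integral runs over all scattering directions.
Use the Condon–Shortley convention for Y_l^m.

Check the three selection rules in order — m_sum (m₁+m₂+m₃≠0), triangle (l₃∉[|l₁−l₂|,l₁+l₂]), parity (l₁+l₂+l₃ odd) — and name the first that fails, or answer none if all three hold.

m_sum

m₁+m₂+m₃ = -1 + 0 − 1 = -2  ✗
triangle: |3−1|=2 ≤ l₃=4 ≤ 3+1=4
parity: l₁+l₂+l₃ = 8 is even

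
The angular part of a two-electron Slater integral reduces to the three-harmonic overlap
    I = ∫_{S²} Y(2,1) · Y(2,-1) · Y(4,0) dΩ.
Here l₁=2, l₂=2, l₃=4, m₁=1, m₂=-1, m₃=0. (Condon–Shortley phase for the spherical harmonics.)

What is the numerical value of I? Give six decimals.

0.161197

m-sum 0 ✓  L=8 even ✓  0≤4≤4 ✓
Π(2lᵢ+1) = 5×5×9 = 225
triangle coeff Δ(2,2,4) = 1/630
Σ_t [0,0]: t=0:+1/16 = 1/16
(3j)²=2/35 [(2 2 4; 0 0 0)], sign=+1
Σ_t [0,0]: t=0:+1/36 = 1/36
(3j)²=8/315 [(2 2 4; 1 -1 0)], sign=+1
⇒ 4πI² = 16/49
I = (+1)√(16/49/(4π)) = 0.16119702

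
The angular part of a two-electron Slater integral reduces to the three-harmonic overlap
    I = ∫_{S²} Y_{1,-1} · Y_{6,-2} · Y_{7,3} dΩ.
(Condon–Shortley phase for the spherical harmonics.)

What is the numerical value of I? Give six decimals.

m-sum 0 ✓  L=14 even ✓  5≤7≤7 ✓
Π(2lᵢ+1) = 3×13×15 = 585
triangle coeff Δ(1,6,7) = 1/1365
Σ_t [0,0]: t=0:+1/518400 = 1/518400
(3j)²=7/195 [(1 6 7; 0 0 0)], sign=-1
Σ_t [0,0]: t=0:+1/1935360 = 1/1935360
(3j)²=3/91 [(1 6 7; -1 -2 3)], sign=+1
⇒ 4πI² = 9/13
I = (-1)√(9/13/(4π)) = -0.23471705

-0.234717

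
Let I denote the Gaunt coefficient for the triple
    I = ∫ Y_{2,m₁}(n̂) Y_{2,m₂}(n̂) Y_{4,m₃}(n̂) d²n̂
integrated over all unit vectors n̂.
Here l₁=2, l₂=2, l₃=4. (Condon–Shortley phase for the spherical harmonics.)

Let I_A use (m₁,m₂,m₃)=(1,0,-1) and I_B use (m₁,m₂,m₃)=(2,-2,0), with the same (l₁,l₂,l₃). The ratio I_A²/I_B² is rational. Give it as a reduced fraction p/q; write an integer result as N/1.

l's match ⇒ only the (l;m) 3-j factors differ between A and B.
A: triangle coeff Δ(2,2,4) = 1/630; Σ_t [0,0]: t=0:+1/24 = 1/24; (3j)²=1/21 [(2 2 4; 1 0 -1)], sign=-1
B: triangle coeff Δ(2,2,4) = 1/630; Σ_t [0,0]: t=0:+1/576 = 1/576; (3j)²=1/630 [(2 2 4; 2 -2 0)], sign=+1
I_A²/I_B² = (1/21)/(1/630) = 30/1

30/1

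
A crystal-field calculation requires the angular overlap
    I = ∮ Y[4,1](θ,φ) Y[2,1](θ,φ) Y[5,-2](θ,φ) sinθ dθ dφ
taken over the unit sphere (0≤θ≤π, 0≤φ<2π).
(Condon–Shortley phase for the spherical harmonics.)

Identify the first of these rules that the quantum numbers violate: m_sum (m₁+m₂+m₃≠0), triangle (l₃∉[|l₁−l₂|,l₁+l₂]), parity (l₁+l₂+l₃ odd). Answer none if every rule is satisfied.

Σmᵢ = 0  ✓
l₃∈[|l₁−l₂|,l₁+l₂]=[2,6], have l₃=5  ✓
Σlᵢ = 11 ⇒ odd  ✗

parity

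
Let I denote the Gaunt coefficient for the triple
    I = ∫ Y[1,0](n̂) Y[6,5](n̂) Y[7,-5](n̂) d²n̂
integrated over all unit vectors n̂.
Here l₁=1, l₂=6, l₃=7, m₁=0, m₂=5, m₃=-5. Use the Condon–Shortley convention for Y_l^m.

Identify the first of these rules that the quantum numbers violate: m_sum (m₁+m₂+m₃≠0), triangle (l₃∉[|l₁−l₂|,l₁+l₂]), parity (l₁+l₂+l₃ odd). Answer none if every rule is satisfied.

m₁+m₂+m₃ = 0 + 5 − 5 = 0  ✓
triangle: |1−6|=5 ≤ l₃=7 ≤ 1+6=7  ✓
parity: l₁+l₂+l₃ = 14 is even  ✓

none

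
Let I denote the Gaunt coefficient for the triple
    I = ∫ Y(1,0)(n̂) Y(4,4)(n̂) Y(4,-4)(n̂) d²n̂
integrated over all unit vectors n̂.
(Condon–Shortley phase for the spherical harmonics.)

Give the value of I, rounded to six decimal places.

0.000000

L=9 odd ⇒ parity kills the (l;000) factor ⇒ I = 0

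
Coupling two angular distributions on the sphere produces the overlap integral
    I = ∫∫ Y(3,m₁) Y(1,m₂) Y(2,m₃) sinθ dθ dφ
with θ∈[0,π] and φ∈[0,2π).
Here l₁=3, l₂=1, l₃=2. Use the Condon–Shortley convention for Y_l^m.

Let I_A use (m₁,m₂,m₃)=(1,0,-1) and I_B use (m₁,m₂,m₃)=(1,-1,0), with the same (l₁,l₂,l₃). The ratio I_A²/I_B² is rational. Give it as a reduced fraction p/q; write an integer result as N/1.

l's match ⇒ only the (l;m) 3-j factors differ between A and B.
A: triangle coeff Δ(3,1,2) = 1/105; Σ_t [1,1]: t=1:−1/6 = -1/6; (3j)²=8/105 [(3 1 2; 1 0 -1)], sign=+1
B: triangle coeff Δ(3,1,2) = 1/105; Σ_t [0,0]: t=0:+1/8 = 1/8; (3j)²=2/35 [(3 1 2; 1 -1 0)], sign=+1
I_A²/I_B² = (8/105)/(2/35) = 4/3

4/3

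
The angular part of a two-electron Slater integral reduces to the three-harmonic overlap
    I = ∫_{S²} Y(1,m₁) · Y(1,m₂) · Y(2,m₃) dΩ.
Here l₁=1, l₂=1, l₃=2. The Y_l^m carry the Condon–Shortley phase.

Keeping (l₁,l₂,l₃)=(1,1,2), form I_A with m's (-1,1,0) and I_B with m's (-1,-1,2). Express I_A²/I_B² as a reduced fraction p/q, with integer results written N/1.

Shared (l₁,l₂,l₃)=(1,1,2): N and (l;000)² cancel in I_A²/I_B².
A: Δ = 0!·2!·2!/5! = 1/30; Racah Σ t=0..0: t=0:+1/4 = 1/4; ⇒ 3j(1 1 2; -1 1 0)² = 1/30, sgn +1
B: Δ = 0!·2!·2!/5! = 1/30; Racah Σ t=0..0: t=0:+1/4 = 1/4; ⇒ 3j(1 1 2; -1 -1 2)² = 1/5, sgn +1
I_A²/I_B² = (1/30)/(1/5) = 1/6

1/6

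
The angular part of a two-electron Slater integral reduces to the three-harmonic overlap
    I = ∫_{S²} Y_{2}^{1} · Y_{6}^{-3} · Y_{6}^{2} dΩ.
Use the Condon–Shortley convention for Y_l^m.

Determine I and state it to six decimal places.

-0.140463

m-sum 0 ✓  L=14 even ✓  4≤6≤8 ✓
Π(2lᵢ+1) = 5×13×13 = 845
triangle coeff Δ(2,6,6) = 1/90090
Σ_t [0,2]: t=0:+1/69120 t=1:−1/14400 t=2:+1/69120 = -7/172800
(3j)²=14/715 [(2 6 6; 0 0 0)], sign=-1
Σ_t [0,1]: t=0:+1/60480 t=1:−1/161280 = 1/96768
(3j)²=15/1001 [(2 6 6; 1 -3 2)], sign=+1
⇒ 4πI² = 30/121
I = (-1)√(30/121/(4π)) = -0.14046335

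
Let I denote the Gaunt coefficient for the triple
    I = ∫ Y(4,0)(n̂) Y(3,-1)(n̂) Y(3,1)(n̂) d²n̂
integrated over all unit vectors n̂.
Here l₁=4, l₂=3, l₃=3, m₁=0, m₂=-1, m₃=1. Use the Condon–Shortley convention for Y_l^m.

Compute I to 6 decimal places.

Checks pass: Σm=0; 10 even; l₃=3∈[1,7].
(2·4+1)(2·3+1)(2·3+1) = 441
Δ: 4! 4! 2! / 11! → 1/34650
sum: t=1:−1/72 t=2:+1/16 t=3:−1/72 = 5/144
3j²(4 3 3; 0 0 0) = Δ·Π!·Σ² = 2/77  (sign -1)
sum: t=0:+1/1152 t=1:−1/36 t=2:+1/32 = 5/1152
3j²(4 3 3; 0 -1 1) = Δ·Π!·Σ² = 1/1386  (sign +1)
combine: 4πI² = 441·2/77·1/1386 = 1/121
take √, sign -1: I = -0.02564498

-0.025645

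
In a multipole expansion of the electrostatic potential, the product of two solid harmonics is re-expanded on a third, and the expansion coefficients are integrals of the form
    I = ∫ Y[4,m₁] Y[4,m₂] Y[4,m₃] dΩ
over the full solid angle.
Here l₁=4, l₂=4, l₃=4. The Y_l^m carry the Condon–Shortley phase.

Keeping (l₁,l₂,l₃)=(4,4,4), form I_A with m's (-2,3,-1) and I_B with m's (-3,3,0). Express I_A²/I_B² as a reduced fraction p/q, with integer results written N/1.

Same 4,4,4: normalisation and zero-m 3j drop out of the ratio.
A: Δ: 4! 4! 4! / 13! → 1/450450; sum: t=3:−1/864 t=4:+1/576 = 1/1728; 3j²(4 4 4; -2 3 -1) = Δ·Π!·Σ² = 5/1287  (sign -1)
B: Δ: 4! 4! 4! / 13! → 1/450450; sum: t=3:−1/3456 t=4:+1/864 = 1/1152; 3j²(4 4 4; -3 3 0) = Δ·Π!·Σ² = 7/286  (sign +1)
I_A²/I_B² = (5/1287)/(7/286) = 10/63

10/63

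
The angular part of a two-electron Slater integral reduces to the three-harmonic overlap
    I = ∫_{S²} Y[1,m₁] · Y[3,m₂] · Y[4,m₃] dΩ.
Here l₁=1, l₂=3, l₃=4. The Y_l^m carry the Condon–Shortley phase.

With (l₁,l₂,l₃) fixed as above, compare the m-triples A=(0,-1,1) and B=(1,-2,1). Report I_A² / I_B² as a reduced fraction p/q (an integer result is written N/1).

5/1

Shared (l₁,l₂,l₃)=(1,3,4): N and (l;000)² cancel in I_A²/I_B².
A: Δ = 0!·2!·6!/9! = 1/252; Racah Σ t=0..0: t=0:+1/48 = 1/48; ⇒ 3j(1 3 4; 0 -1 1)² = 5/84, sgn -1
B: Δ = 0!·2!·6!/9! = 1/252; Racah Σ t=0..0: t=0:+1/240 = 1/240; ⇒ 3j(1 3 4; 1 -2 1)² = 1/84, sgn -1
I_A²/I_B² = (5/84)/(1/84) = 5/1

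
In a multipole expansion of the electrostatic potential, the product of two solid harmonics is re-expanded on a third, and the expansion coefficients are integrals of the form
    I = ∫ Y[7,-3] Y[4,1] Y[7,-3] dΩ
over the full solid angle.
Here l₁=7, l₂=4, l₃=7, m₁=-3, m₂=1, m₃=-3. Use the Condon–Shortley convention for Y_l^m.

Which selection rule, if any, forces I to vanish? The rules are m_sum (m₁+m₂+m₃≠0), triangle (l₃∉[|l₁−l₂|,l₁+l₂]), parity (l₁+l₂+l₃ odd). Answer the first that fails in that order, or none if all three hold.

m_sum

Σmᵢ = -5  ✗
l₃∈[|l₁−l₂|,l₁+l₂]=[3,11], have l₃=7
Σlᵢ = 18 ⇒ even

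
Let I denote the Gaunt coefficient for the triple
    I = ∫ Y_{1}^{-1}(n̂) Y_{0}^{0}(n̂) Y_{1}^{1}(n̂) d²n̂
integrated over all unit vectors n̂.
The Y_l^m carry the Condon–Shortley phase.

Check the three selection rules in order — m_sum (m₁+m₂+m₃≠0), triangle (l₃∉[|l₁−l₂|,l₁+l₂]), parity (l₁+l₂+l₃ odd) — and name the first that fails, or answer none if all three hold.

m₁+m₂+m₃ = -1 + 0 + 1 = 0  ✓
triangle: |1−0|=1 ≤ l₃=1 ≤ 1+0=1  ✓
parity: l₁+l₂+l₃ = 2 is even  ✓

none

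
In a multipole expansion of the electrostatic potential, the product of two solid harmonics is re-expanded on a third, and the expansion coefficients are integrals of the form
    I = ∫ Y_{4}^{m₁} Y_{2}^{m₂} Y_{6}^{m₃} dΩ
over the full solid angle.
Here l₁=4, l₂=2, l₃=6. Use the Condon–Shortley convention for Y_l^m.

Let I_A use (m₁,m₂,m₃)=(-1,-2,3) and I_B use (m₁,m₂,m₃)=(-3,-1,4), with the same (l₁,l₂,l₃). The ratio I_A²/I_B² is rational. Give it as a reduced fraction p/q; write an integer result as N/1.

21/40

Same 4,2,6: normalisation and zero-m 3j drop out of the ratio.
A: Δ: 0! 8! 4! / 13! → 1/6435; sum: t=0:+1/17280 = 1/17280; 3j²(4 2 6; -1 -2 3) = Δ·Π!·Σ² = 14/715  (sign -1)
B: Δ: 0! 8! 4! / 13! → 1/6435; sum: t=0:+1/30240 = 1/30240; 3j²(4 2 6; -3 -1 4) = Δ·Π!·Σ² = 16/429  (sign +1)
I_A²/I_B² = (14/715)/(16/429) = 21/40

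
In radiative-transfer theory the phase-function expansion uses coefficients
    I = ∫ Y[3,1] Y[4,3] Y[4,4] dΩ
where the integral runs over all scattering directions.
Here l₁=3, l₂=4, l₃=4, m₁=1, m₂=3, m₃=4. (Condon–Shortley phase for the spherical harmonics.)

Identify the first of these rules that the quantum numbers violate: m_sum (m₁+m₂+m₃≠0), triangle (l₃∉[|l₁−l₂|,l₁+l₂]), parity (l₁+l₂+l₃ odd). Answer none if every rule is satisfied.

azimuthal sum: 1 + 3 + 4 = 8  ✗
1 ≤ 4 ≤ 7 (triangle on l)
L = 3 + 4 + 4 = 11 (odd)

m_sum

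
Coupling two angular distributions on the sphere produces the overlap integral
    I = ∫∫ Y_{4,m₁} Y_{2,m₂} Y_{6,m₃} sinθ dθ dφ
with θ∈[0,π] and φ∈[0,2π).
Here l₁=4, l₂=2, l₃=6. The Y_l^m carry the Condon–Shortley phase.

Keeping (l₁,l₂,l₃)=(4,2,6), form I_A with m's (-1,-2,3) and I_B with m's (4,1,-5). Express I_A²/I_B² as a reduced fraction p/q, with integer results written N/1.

42/55

Shared (l₁,l₂,l₃)=(4,2,6): N and (l;000)² cancel in I_A²/I_B².
A: Δ = 0!·8!·4!/13! = 1/6435; Racah Σ t=0..0: t=0:+1/17280 = 1/17280; ⇒ 3j(4 2 6; -1 -2 3)² = 14/715, sgn -1
B: Δ = 0!·8!·4!/13! = 1/6435; Racah Σ t=0..0: t=0:+1/241920 = 1/241920; ⇒ 3j(4 2 6; 4 1 -5)² = 1/39, sgn -1
I_A²/I_B² = (14/715)/(1/39) = 42/55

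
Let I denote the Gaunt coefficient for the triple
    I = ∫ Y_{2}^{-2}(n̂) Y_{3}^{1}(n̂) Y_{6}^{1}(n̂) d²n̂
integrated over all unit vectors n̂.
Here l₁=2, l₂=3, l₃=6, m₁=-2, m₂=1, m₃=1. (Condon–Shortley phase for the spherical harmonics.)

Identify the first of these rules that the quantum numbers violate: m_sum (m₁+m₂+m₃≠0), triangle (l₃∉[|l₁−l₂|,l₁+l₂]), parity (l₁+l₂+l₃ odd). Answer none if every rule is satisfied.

triangle

azimuthal sum: -2 + 1 + 1 = 0  ✓
1 ≤ 6 ≤ 5 (triangle on l)  ✗
L = 2 + 3 + 6 = 11 (odd)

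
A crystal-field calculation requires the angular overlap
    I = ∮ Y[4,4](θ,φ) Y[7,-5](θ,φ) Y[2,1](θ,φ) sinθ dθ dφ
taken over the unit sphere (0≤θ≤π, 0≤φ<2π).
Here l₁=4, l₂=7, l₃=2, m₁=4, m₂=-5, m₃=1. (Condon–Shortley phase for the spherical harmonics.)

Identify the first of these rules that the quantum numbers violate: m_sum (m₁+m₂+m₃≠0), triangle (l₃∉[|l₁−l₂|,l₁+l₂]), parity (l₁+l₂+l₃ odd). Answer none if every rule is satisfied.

triangle

m₁+m₂+m₃ = 4 − 5 + 1 = 0  ✓
triangle: |4−7|=3 ≤ l₃=2 ≤ 4+7=11  ✗
parity: l₁+l₂+l₃ = 13 is odd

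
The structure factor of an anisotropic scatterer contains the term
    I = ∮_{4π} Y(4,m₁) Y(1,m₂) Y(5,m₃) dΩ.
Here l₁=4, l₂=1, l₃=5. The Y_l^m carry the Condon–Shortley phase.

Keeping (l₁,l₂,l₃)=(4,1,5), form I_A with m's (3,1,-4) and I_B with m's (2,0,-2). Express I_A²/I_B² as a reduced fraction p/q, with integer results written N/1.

12/7

Shared (l₁,l₂,l₃)=(4,1,5): N and (l;000)² cancel in I_A²/I_B².
A: Δ = 0!·8!·2!/11! = 1/495; Racah Σ t=0..0: t=0:+1/10080 = 1/10080; ⇒ 3j(4 1 5; 3 1 -4)² = 4/55, sgn -1
B: Δ = 0!·8!·2!/11! = 1/495; Racah Σ t=0..0: t=0:+1/1440 = 1/1440; ⇒ 3j(4 1 5; 2 0 -2)² = 7/165, sgn -1
I_A²/I_B² = (4/55)/(7/165) = 12/7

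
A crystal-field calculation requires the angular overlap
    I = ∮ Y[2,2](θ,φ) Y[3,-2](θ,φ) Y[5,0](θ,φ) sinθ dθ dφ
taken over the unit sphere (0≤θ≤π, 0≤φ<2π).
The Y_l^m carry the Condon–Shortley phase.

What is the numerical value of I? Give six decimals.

0.053579

Rules hold: Σm=0, L=10 even, 1≤5≤5.
N = 5·7·11 = 385
Δ = 0!·4!·6!/11! = 1/2310
Racah Σ t=0..0: t=0:+1/144 = 1/144
⇒ 3j(2 3 5; 0 0 0)² = 10/231, sgn -1
Racah Σ t=0..0: t=0:+1/2880 = 1/2880
⇒ 3j(2 3 5; 2 -2 0)² = 1/462, sgn -1
4πI² = N·(3j₀)²·(3jₘ)² = 25/693
I = +1·√(0.036075/4π) = 0.05357948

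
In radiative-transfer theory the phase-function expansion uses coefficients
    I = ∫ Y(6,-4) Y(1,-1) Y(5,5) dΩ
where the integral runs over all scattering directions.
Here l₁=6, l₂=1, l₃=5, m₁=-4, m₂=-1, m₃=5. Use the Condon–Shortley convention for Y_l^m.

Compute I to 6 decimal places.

Rules hold: Σm=0, L=12 even, 5≤5≤7.
N = 13·3·11 = 429
Δ = 2!·10!·0!/13! = 1/858
Racah Σ t=1..1: t=1:−1/14400 = -1/14400
⇒ 3j(6 1 5; 0 0 0)² = 6/143, sgn +1
Racah Σ t=0..0: t=0:+1/7257600 = 1/7257600
⇒ 3j(6 1 5; -4 -1 5)² = 1/858, sgn +1
4πI² = N·(3j₀)²·(3jₘ)² = 3/143
I = +1·√(0.020979/4π) = 0.04085899

0.040859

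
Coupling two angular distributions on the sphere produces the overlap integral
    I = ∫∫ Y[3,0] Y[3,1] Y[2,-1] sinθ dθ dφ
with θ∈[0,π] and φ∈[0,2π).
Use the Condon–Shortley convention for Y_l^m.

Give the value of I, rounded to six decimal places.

-0.059471

m-sum 0 ✓  L=8 even ✓  0≤2≤6 ✓
Π(2lᵢ+1) = 7×7×5 = 245
triangle coeff Δ(3,3,2) = 1/3780
Σ_t [1,3]: t=1:−1/24 t=2:+1/4 t=3:−1/24 = 1/6
(3j)²=4/105 [(3 3 2; 0 0 0)], sign=+1
Σ_t [2,3]: t=2:+1/8 t=3:−1/12 = 1/24
(3j)²=1/210 [(3 3 2; 0 1 -1)], sign=-1
⇒ 4πI² = 2/45
I = (-1)√(2/45/(4π)) = -0.05947080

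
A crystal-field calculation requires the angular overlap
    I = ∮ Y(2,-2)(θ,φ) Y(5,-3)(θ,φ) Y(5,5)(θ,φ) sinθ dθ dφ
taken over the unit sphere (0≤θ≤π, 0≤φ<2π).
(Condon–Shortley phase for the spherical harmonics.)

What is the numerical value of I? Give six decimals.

Checks pass: Σm=0; 12 even; l₃=5∈[3,7].
(2·2+1)(2·5+1)(2·5+1) = 605
Δ: 2! 2! 8! / 13! → 1/38610
sum: t=0:+1/2880 t=1:−1/576 t=2:+1/2880 = -1/960
3j²(2 5 5; 0 0 0) = Δ·Π!·Σ² = 10/429  (sign +1)
sum: t=2:+1/161280 = 1/161280
3j²(2 5 5; -2 -3 5) = Δ·Π!·Σ² = 1/143  (sign +1)
combine: 4πI² = 605·10/429·1/143 = 50/507
take √, sign +1: I = 0.08858824

0.088588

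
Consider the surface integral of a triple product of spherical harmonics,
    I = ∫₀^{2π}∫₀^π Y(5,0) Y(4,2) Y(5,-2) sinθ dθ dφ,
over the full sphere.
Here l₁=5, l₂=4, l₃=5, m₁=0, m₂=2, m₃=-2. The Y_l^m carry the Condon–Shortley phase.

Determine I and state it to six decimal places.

Checks pass: Σm=0; 14 even; l₃=5∈[1,9].
(2·5+1)(2·4+1)(2·5+1) = 1089
Δ: 4! 6! 4! / 15! → 1/3153150
sum: t=0:+1/69120 t=1:−1/1728 t=2:+1/576 t=3:−1/1728 t=4:+1/69120 = 7/11520
3j²(5 4 5; 0 0 0) = Δ·Π!·Σ² = 2/143  (sign -1)
sum: t=2:+1/3456 t=3:−1/1728 t=4:+1/11520 = -7/34560
3j²(5 4 5; 0 2 -2) = Δ·Π!·Σ² = 7/858  (sign +1)
combine: 4πI² = 1089·2/143·7/858 = 21/169
take √, sign -1: I = -0.09944006

-0.099440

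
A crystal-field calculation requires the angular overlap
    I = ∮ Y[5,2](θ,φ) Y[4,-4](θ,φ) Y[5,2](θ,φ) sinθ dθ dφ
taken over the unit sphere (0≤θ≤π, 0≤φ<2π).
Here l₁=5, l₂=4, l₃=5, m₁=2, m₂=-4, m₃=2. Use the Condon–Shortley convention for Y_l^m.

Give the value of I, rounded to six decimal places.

Checks pass: Σm=0; 14 even; l₃=5∈[1,9].
(2·5+1)(2·4+1)(2·5+1) = 1089
Δ: 4! 6! 4! / 15! → 1/3153150
sum: t=0:+1/69120 t=1:−1/1728 t=2:+1/576 t=3:−1/1728 t=4:+1/69120 = 7/11520
3j²(5 4 5; 0 0 0) = Δ·Π!·Σ² = 2/143  (sign -1)
sum: t=0:+1/20736 = 1/20736
3j²(5 4 5; 2 -4 2) = Δ·Π!·Σ² = 35/1287  (sign -1)
combine: 4πI² = 1089·2/143·35/1287 = 70/169
take √, sign +1: I = 0.18155187

0.181552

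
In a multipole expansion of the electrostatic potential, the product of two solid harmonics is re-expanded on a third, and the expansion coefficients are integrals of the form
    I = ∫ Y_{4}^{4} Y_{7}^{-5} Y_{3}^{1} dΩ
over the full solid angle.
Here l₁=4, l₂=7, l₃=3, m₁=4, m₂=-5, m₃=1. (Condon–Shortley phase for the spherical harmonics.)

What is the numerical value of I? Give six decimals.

Checks pass: Σm=0; 14 even; l₃=3∈[3,11].
(2·4+1)(2·7+1)(2·3+1) = 945
Δ: 8! 0! 6! / 15! → 1/45045
sum: t=4:+1/20736 = 1/20736
3j²(4 7 3; 0 0 0) = Δ·Π!·Σ² = 35/1287  (sign -1)
sum: t=0:+1/1935360 = 1/1935360
3j²(4 7 3; 4 -5 1) = Δ·Π!·Σ² = 1/91  (sign +1)
combine: 4πI² = 945·35/1287·1/91 = 525/1859
take √, sign -1: I = -0.14991153

-0.149912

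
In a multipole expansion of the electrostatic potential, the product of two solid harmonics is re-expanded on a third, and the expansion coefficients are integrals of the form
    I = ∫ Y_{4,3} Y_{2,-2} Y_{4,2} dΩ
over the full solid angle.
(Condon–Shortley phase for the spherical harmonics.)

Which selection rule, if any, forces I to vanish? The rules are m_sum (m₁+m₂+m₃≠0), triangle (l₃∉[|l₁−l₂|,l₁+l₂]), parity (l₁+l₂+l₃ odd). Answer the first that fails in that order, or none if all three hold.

Σmᵢ = 3  ✗
l₃∈[|l₁−l₂|,l₁+l₂]=[2,6], have l₃=4
Σlᵢ = 10 ⇒ even

m_sum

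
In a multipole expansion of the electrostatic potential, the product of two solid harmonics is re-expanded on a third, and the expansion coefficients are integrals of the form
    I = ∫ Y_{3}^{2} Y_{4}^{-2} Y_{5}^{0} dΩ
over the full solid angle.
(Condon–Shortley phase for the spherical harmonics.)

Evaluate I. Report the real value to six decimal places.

-0.171327

m-sum 0 ✓  L=12 even ✓  1≤5≤7 ✓
Π(2lᵢ+1) = 7×9×11 = 693
triangle coeff Δ(3,4,5) = 1/180180
Σ_t [0,2]: t=0:+1/576 t=1:−1/144 t=2:+1/576 = -1/288
(3j)²=20/1001 [(3 4 5; 0 0 0)], sign=+1
Σ_t [0,1]: t=0:+1/576 t=1:−1/2880 = 1/720
(3j)²=80/3003 [(3 4 5; 2 -2 0)], sign=-1
⇒ 4πI² = 4800/13013
I = (-1)√(4800/13013/(4π)) = -0.17132746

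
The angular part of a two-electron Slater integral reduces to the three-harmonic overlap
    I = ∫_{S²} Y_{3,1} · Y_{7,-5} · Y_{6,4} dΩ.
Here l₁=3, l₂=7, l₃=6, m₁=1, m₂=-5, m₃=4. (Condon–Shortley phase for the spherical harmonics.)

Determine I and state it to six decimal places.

-0.082471

m-sum 0 ✓  L=16 even ✓  4≤6≤10 ✓
Π(2lᵢ+1) = 7×15×13 = 1365
triangle coeff Δ(3,7,6) = 1/2042040
Σ_t [1,3]: t=1:−1/207360 t=2:+1/57600 t=3:−1/207360 = 1/129600
(3j)²=168/12155 [(3 7 6; 0 0 0)], sign=+1
Σ_t [0,2]: t=0:+1/3870720 t=1:−1/2177280 t=2:+1/29030400 = -29/174182400
(3j)²=841/185640 [(3 7 6; 1 -5 4)], sign=-1
⇒ 4πI² = 17661/206635
I = (-1)√(17661/206635/(4π)) = -0.08247091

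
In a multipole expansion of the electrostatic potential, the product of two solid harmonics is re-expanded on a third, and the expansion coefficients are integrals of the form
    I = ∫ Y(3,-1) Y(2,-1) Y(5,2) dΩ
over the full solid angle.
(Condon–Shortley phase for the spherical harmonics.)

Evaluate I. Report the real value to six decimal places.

0.245532

Checks pass: Σm=0; 10 even; l₃=5∈[1,5].
(2·3+1)(2·2+1)(2·5+1) = 385
Δ: 0! 6! 4! / 11! → 1/2310
sum: t=0:+1/144 = 1/144
3j²(3 2 5; 0 0 0) = Δ·Π!·Σ² = 10/231  (sign -1)
sum: t=0:+1/288 = 1/288
3j²(3 2 5; -1 -1 2) = Δ·Π!·Σ² = 1/22  (sign -1)
combine: 4πI² = 385·10/231·1/22 = 25/33
take √, sign +1: I = 0.24553200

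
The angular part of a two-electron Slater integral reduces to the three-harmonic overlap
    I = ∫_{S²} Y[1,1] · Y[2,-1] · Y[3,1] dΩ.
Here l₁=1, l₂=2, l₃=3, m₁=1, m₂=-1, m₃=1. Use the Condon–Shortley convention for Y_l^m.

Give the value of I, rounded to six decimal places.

0.000000

1 − 1 + 1 = 1 ≠ 0: azimuthal integral kills it; I = 0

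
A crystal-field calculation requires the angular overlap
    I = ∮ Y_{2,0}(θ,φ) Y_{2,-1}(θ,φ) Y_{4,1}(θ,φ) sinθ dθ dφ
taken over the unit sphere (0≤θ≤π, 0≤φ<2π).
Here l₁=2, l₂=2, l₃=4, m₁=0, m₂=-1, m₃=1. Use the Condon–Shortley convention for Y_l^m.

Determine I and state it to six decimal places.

Rules hold: Σm=0, L=8 even, 0≤4≤4.
N = 5·5·9 = 225
Δ = 0!·4!·4!/9! = 1/630
Racah Σ t=0..0: t=0:+1/16 = 1/16
⇒ 3j(2 2 4; 0 0 0)² = 2/35, sgn +1
Racah Σ t=0..0: t=0:+1/24 = 1/24
⇒ 3j(2 2 4; 0 -1 1)² = 1/21, sgn -1
4πI² = N·(3j₀)²·(3jₘ)² = 30/49
I = -1·√(0.612245/4π) = -0.22072812

-0.220728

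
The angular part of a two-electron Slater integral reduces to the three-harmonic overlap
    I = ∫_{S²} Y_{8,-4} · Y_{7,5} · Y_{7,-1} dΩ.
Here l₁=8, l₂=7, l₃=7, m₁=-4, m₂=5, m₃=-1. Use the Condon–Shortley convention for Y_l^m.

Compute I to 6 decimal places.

0.119026

Checks pass: Σm=0; 22 even; l₃=7∈[1,15].
(2·8+1)(2·7+1)(2·7+1) = 3825
Δ: 8! 8! 6! / 23! → 1/22086194130
sum: t=1:−1/18289152000 t=2:+1/248832000 t=3:−1/24883200 t=4:+1/11943936 t=5:−1/24883200 t=6:+1/248832000 t=7:−1/18289152000 = 11/975421440
3j²(8 7 7; 0 0 0) = Δ·Π!·Σ² = 1750/289731  (sign -1)
sum: t=6:+1/1492992000 t=7:−1/435456000 t=8:+1/1114767360 = -61/83607552000
3j²(8 7 7; -4 5 -1) = Δ·Π!·Σ² = 3721/482885  (sign -1)
combine: 4πI² = 3825·1750/289731·3721/482885 = 97676250/548653937
take √, sign +1: I = 0.11902558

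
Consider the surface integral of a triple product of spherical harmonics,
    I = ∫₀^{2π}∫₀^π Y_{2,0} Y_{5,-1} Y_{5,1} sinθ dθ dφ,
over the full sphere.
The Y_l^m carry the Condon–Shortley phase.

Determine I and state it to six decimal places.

m-sum 0 ✓  L=12 even ✓  3≤5≤7 ✓
Π(2lᵢ+1) = 5×11×11 = 605
triangle coeff Δ(2,5,5) = 1/38610
Σ_t [0,2]: t=0:+1/2880 t=1:−1/576 t=2:+1/2880 = -1/960
(3j)²=10/429 [(2 5 5; 0 0 0)], sign=+1
Σ_t [0,2]: t=0:+1/2304 t=1:−1/720 t=2:+1/5760 = -1/1280
(3j)²=27/1430 [(2 5 5; 0 -1 1)], sign=-1
⇒ 4πI² = 45/169
I = (-1)√(45/169/(4π)) = -0.14556534

-0.145565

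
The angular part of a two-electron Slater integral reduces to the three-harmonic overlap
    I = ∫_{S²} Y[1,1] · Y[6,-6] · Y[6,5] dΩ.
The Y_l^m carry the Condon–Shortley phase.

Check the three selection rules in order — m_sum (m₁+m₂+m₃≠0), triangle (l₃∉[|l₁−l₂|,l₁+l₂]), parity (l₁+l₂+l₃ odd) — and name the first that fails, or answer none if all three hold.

parity

Σmᵢ = 0  ✓
l₃∈[|l₁−l₂|,l₁+l₂]=[5,7], have l₃=6  ✓
Σlᵢ = 13 ⇒ odd  ✗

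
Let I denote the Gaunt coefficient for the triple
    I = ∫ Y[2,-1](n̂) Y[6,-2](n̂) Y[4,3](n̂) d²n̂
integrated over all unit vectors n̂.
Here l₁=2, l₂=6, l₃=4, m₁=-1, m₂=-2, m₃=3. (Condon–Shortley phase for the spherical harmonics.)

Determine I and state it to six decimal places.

Checks pass: Σm=0; 12 even; l₃=4∈[4,8].
(2·2+1)(2·6+1)(2·4+1) = 585
Δ: 4! 0! 8! / 13! → 1/6435
sum: t=2:+1/2304 = 1/2304
3j²(2 6 4; 0 0 0) = Δ·Π!·Σ² = 5/143  (sign +1)
sum: t=3:−1/30240 = -1/30240
3j²(2 6 4; -1 -2 3) = Δ·Π!·Σ² = 32/6435  (sign +1)
combine: 4πI² = 585·5/143·32/6435 = 160/1573
take √, sign +1: I = 0.08996855

0.089969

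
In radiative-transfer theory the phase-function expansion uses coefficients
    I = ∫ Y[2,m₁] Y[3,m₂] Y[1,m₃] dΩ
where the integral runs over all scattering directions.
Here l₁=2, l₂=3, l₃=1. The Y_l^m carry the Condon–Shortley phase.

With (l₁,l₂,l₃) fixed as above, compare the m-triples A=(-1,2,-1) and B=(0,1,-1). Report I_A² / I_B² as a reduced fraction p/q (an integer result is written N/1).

5/3

Shared (l₁,l₂,l₃)=(2,3,1): N and (l;000)² cancel in I_A²/I_B².
A: Δ = 4!·0!·2!/7! = 1/105; Racah Σ t=3..3: t=3:−1/12 = -1/12; ⇒ 3j(2 3 1; -1 2 -1)² = 2/21, sgn -1
B: Δ = 4!·0!·2!/7! = 1/105; Racah Σ t=2..2: t=2:+1/8 = 1/8; ⇒ 3j(2 3 1; 0 1 -1)² = 2/35, sgn +1
I_A²/I_B² = (2/21)/(2/35) = 5/3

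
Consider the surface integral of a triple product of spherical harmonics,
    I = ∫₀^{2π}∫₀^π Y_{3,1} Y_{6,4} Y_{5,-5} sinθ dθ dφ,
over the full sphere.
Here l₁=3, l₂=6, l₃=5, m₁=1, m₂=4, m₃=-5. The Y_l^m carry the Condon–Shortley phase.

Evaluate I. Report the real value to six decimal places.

-0.152880

Rules hold: Σm=0, L=14 even, 3≤5≤9.
N = 7·13·11 = 1001
Δ = 4!·2!·8!/15! = 1/675675
Racah Σ t=1..3: t=1:−1/8640 t=2:+1/2304 t=3:−1/8640 = 7/34560
⇒ 3j(3 6 5; 0 0 0)² = 7/429, sgn -1
Racah Σ t=2..2: t=2:+1/322560 = 1/322560
⇒ 3j(3 6 5; 1 4 -5)² = 18/1001, sgn +1
4πI² = N·(3j₀)²·(3jₘ)² = 42/143
I = -1·√(0.293706/4π) = -0.15288036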